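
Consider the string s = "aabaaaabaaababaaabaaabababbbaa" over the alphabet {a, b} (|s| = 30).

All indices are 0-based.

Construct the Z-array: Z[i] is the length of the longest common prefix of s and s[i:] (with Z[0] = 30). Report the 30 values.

Z[0]=30
i=1: outside box; Z[1]=1 grow→box=[1,2)
i=2: outside box; Z[2]=0
i=3: outside box; Z[3]=2 grow→box=[3,5)
i=4: min(r-i=1, Z[1]=1)=1; Z[4]=2 grow→box=[4,6)
i=5: min(r-i=1, Z[1]=1)=1; Z[5]=6 grow→box=[5,11)
i=6: min(r-i=5, Z[1]=1)=1; Z[6]=1
i=7: min(r-i=4, Z[2]=0)=0; Z[7]=0
i=8: min(r-i=3, Z[3]=2)=2; Z[8]=2
i=9: min(r-i=2, Z[4]=2)=2; Z[9]=4 grow→box=[9,13)
i=10: min(r-i=3, Z[1]=1)=1; Z[10]=1
i=11: min(r-i=2, Z[2]=0)=0; Z[11]=0
i=12: min(r-i=1, Z[3]=2)=1; Z[12]=1
i=13: outside box; Z[13]=0
i=14: outside box; Z[14]=2 grow→box=[14,16)
i=15: min(r-i=1, Z[1]=1)=1; Z[15]=6 grow→box=[15,21)
i=16: min(r-i=5, Z[1]=1)=1; Z[16]=1
i=17: min(r-i=4, Z[2]=0)=0; Z[17]=0
i=18: min(r-i=3, Z[3]=2)=2; Z[18]=2
i=19: min(r-i=2, Z[4]=2)=2; Z[19]=4 grow→box=[19,23)
i=20: min(r-i=3, Z[1]=1)=1; Z[20]=1
i=21: min(r-i=2, Z[2]=0)=0; Z[21]=0
i=22: min(r-i=1, Z[3]=2)=1; Z[22]=1
i=23: outside box; Z[23]=0
i=24: outside box; Z[24]=1 grow→box=[24,25)
i=25: outside box; Z[25]=0
i=26: outside box; Z[26]=0
i=27: outside box; Z[27]=0
i=28: outside box; Z[28]=2 grow→box=[28,30)
i=29: min(r-i=1, Z[1]=1)=1; Z[29]=1

[30, 1, 0, 2, 2, 6, 1, 0, 2, 4, 1, 0, 1, 0, 2, 6, 1, 0, 2, 4, 1, 0, 1, 0, 1, 0, 0, 0, 2, 1]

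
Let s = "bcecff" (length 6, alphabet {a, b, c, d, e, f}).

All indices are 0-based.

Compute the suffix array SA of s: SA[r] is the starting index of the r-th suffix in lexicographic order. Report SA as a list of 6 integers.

[0, 1, 3, 2, 5, 4]

rank | idx | suffix
   0 |   0 | bcecff
   1 |   1 | cecff
   2 |   3 | cff
   3 |   2 | ecff
   4 |   5 | f
   5 |   4 | ff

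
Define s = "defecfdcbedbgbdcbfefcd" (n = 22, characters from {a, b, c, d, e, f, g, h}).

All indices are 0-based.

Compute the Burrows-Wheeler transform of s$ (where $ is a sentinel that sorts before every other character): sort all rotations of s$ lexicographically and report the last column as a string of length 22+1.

rank  rotation                 last
    0  $defecfdcbedbgbdcbfefcd  d
    1  bdcbfefcd$defecfdcbedbg  g
    2  bedbgbdcbfefcd$defecfdc  c
    3  bfefcd$defecfdcbedbgbdc  c
    4  bgbdcbfefcd$defecfdcbed  d
    5  cbedbgbdcbfefcd$defecfd  d
    6  cbfefcd$defecfdcbedbgbd  d
    7  cd$defecfdcbedbgbdcbfef  f
    8  cfdcbedbgbdcbfefcd$defe  e
    9  d$defecfdcbedbgbdcbfefc  c
   10  dbgbdcbfefcd$defecfdcbe  e
   11  dcbedbgbdcbfefcd$defecf  f
   12  dcbfefcd$defecfdcbedbgb  b
   13  defecfdcbedbgbdcbfefcd$  $
   14  ecfdcbedbgbdcbfefcd$def  f
   15  edbgbdcbfefcd$defecfdcb  b
   16  efcd$defecfdcbedbgbdcbf  f
   17  efecfdcbedbgbdcbfefcd$d  d
   18  fcd$defecfdcbedbgbdcbfe  e
   19  fdcbedbgbdcbfefcd$defec  c
   20  fecfdcbedbgbdcbfefcd$de  e
   21  fefcd$defecfdcbedbgbdcb  b
   22  gbdcbfefcd$defecfdcbedb  b

dgccdddfecefb$fbfdecebb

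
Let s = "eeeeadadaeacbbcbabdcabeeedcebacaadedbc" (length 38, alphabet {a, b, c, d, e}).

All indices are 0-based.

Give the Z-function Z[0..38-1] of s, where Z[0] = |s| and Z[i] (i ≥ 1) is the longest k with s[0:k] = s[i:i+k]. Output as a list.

[38, 3, 2, 1, 0, 0, 0, 0, 0, 1, 0, 0, 0, 0, 0, 0, 0, 0, 0, 0, 0, 0, 3, 2, 1, 0, 0, 1, 0, 0, 0, 0, 0, 0, 1, 0, 0, 0]

Z[0]=38
i=1: outside box; Z[1]=3 grow→box=[1,4)
i=2: min(r-i=2, Z[1]=3)=2; Z[2]=2
i=3: min(r-i=1, Z[2]=2)=1; Z[3]=1
i=4: outside box; Z[4]=0
i=5: outside box; Z[5]=0
i=6: outside box; Z[6]=0
i=7: outside box; Z[7]=0
i=8: outside box; Z[8]=0
i=9: outside box; Z[9]=1 grow→box=[9,10)
i=10: outside box; Z[10]=0
i=11: outside box; Z[11]=0
i=12: outside box; Z[12]=0
i=13: outside box; Z[13]=0
i=14: outside box; Z[14]=0
i=15: outside box; Z[15]=0
i=16: outside box; Z[16]=0
i=17: outside box; Z[17]=0
i=18: outside box; Z[18]=0
i=19: outside box; Z[19]=0
i=20: outside box; Z[20]=0
i=21: outside box; Z[21]=0
i=22: outside box; Z[22]=3 grow→box=[22,25)
i=23: min(r-i=2, Z[1]=3)=2; Z[23]=2
i=24: min(r-i=1, Z[2]=2)=1; Z[24]=1
i=25: outside box; Z[25]=0
i=26: outside box; Z[26]=0
i=27: outside box; Z[27]=1 grow→box=[27,28)
i=28: outside box; Z[28]=0
i=29: outside box; Z[29]=0
i=30: outside box; Z[30]=0
i=31: outside box; Z[31]=0
i=32: outside box; Z[32]=0
i=33: outside box; Z[33]=0
i=34: outside box; Z[34]=1 grow→box=[34,35)
i=35: outside box; Z[35]=0
i=36: outside box; Z[36]=0
i=37: outside box; Z[37]=0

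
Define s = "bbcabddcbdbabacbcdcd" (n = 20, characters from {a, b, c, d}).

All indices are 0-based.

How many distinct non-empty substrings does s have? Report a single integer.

rank | idx | suffix
   0 |  11 | abacbcdcd
   1 |   3 | abddcbdbabacbcdcd
   2 |  13 | acbcdcd
   3 |  10 | babacbcdcd
   4 |  12 | bacbcdcd
   5 |   0 | bbcabddcbdbabacbcdcd
   6 |   1 | bcabddcbdbabacbcdcd
   7 |  15 | bcdcd
   8 |   8 | bdbabacbcdcd
   9 |   4 | bddcbdbabacbcdcd
  10 |   2 | cabddcbdbabacbcdcd
  11 |  14 | cbcdcd
  12 |   7 | cbdbabacbcdcd
  13 |  18 | cd
  14 |  16 | cdcd
  15 |  19 | d
  16 |   9 | dbabacbcdcd
  17 |   6 | dcbdbabacbcdcd
  18 |  17 | dcd
  19 |   5 | ddcbdbabacbcdcd

SA = [11, 3, 13, 10, 12, 0, 1, 15, 8, 4, 2, 14, 7, 18, 16, 19, 9, 6, 17, 5]
i: (SA[i-1],SA[i]) lcp shared
  1: (11,3) 2 'ab'
  2: (3,13) 1 'a'
  3: (13,10) 0 ''
  4: (10,12) 2 'ba'
  5: (12,0) 1 'b'
  6: (0,1) 1 'b'
  7: (1,15) 2 'bc'
  8: (15,8) 1 'b'
  9: (8,4) 2 'bd'
  10: (4,2) 0 ''
  11: (2,14) 1 'c'
  12: (14,7) 2 'cb'
  13: (7,18) 1 'c'
  14: (18,16) 2 'cd'
  15: (16,19) 0 ''
  16: (19,9) 1 'd'
  17: (9,6) 1 'd'
  18: (6,17) 2 'dc'
  19: (17,5) 1 'd'

n(n+1)/2 = 20·21/2 = 210
Σ LCP = 0 + 2 + 1 + 0 + 2 + 1 + 1 + 2 + 1 + 2 + 0 + 1 + 2 + 1 + 2 + 0 + 1 + 1 + 2 + 1 = 23
distinct = 210 − 23 = 187

187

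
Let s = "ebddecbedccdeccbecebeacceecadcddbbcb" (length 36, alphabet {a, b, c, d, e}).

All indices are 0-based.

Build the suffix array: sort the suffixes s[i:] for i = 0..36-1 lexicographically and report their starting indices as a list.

rank | idx | suffix
   0 |  21 | acceecadcddbbcb
   1 |  27 | adcddbbcb
   2 |  35 | b
   3 |  32 | bbcb
   4 |  33 | bcb
   5 |   1 | bddecbedccdeccbecebeacceecadcddbbcb
   6 |  19 | beacceecadcddbbcb
   7 |  15 | becebeacceecadcddbbcb
   8 |   6 | bedccdeccbecebeacceecadcddbbcb
   9 |  26 | cadcddbbcb
  10 |  34 | cb
  11 |  14 | cbecebeacceecadcddbbcb
  12 |   5 | cbedccdeccbecebeacceecadcddbbcb
  13 |  13 | ccbecebeacceecadcddbbcb
  14 |   9 | ccdeccbecebeacceecadcddbbcb
  15 |  22 | cceecadcddbbcb
  16 |  29 | cddbbcb
  17 |  10 | cdeccbecebeacceecadcddbbcb
  18 |  17 | cebeacceecadcddbbcb
  19 |  23 | ceecadcddbbcb
  20 |  31 | dbbcb
  21 |   8 | dccdeccbecebeacceecadcddbbcb
  22 |  28 | dcddbbcb
  23 |  30 | ddbbcb
  24 |   2 | ddecbedccdeccbecebeacceecadcddbbcb
  25 |   3 | decbedccdeccbecebeacceecadcddbbcb
  26 |  11 | deccbecebeacceecadcddbbcb
  27 |  20 | eacceecadcddbbcb
  28 |   0 | ebddecbedccdeccbecebeacceecadcddbbcb
  29 |  18 | ebeacceecadcddbbcb
  30 |  25 | ecadcddbbcb
  31 |   4 | ecbedccdeccbecebeacceecadcddbbcb
  32 |  12 | eccbecebeacceecadcddbbcb
  33 |  16 | ecebeacceecadcddbbcb
  34 |   7 | edccdeccbecebeacceecadcddbbcb
  35 |  24 | eecadcddbbcb

[21, 27, 35, 32, 33, 1, 19, 15, 6, 26, 34, 14, 5, 13, 9, 22, 29, 10, 17, 23, 31, 8, 28, 30, 2, 3, 11, 20, 0, 18, 25, 4, 12, 16, 7, 24]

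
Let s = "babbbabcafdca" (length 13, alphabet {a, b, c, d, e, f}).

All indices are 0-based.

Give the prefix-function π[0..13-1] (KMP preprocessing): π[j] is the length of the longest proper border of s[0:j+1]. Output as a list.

[0, 0, 1, 1, 1, 2, 3, 0, 0, 0, 0, 0, 0]

π[0] = 0
j=1 s[j]='a': π[1]=0 (border '')
j=2 s[j]='b': π[2]=1 (border 'b')
j=3 s[j]='b': k: 1→0; π[3]=1 (border 'b')
j=4 s[j]='b': k: 1→0; π[4]=1 (border 'b')
j=5 s[j]='a': π[5]=2 (border 'ba')
j=6 s[j]='b': π[6]=3 (border 'bab')
j=7 s[j]='c': k: 3→1→0; π[7]=0 (border '')
j=8 s[j]='a': π[8]=0 (border '')
j=9 s[j]='f': π[9]=0 (border '')
j=10 s[j]='d': π[10]=0 (border '')
j=11 s[j]='c': π[11]=0 (border '')
j=12 s[j]='a': π[12]=0 (border '')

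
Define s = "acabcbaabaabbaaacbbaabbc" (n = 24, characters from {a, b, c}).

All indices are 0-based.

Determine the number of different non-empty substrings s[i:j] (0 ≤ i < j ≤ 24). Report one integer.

252

sorted suffixes:
  #0 SA[0]=13  'aaacbbaabbc'
  #1 SA[1]=6  'aabaabbaaacbbaabbc'
  #2 SA[2]=9  'aabbaaacbbaabbc'
  #3 SA[3]=19  'aabbc'
  #4 SA[4]=14  'aacbbaabbc'
  #5 SA[5]=7  'abaabbaaacbbaabbc'
  #6 SA[6]=10  'abbaaacbbaabbc'
  #7 SA[7]=20  'abbc'
  #8 SA[8]=2  'abcbaabaabbaaacbbaabbc'
  #9 SA[9]=0  'acabcbaabaabbaaacbbaabbc'
  #10 SA[10]=15  'acbbaabbc'
  #11 SA[11]=12  'baaacbbaabbc'
  #12 SA[12]=5  'baabaabbaaacbbaabbc'
  #13 SA[13]=8  'baabbaaacbbaabbc'
  #14 SA[14]=18  'baabbc'
  #15 SA[15]=11  'bbaaacbbaabbc'
  #16 SA[16]=17  'bbaabbc'
  #17 SA[17]=21  'bbc'
  #18 SA[18]=22  'bc'
  #19 SA[19]=3  'bcbaabaabbaaacbbaabbc'
  #20 SA[20]=23  'c'
  #21 SA[21]=1  'cabcbaabaabbaaacbbaabbc'
  #22 SA[22]=4  'cbaabaabbaaacbbaabbc'
  #23 SA[23]=16  'cbbaabbc'

SA = [13, 6, 9, 19, 14, 7, 10, 20, 2, 0, 15, 12, 5, 8, 18, 11, 17, 21, 22, 3, 23, 1, 4, 16]
i: (SA[i-1],SA[i]) lcp shared
  1: (13,6) 2 'aa'
  2: (6,9) 3 'aab'
  3: (9,19) 4 'aabb'
  4: (19,14) 2 'aa'
  5: (14,7) 1 'a'
  6: (7,10) 2 'ab'
  7: (10,20) 3 'abb'
  8: (20,2) 2 'ab'
  9: (2,0) 1 'a'
  10: (0,15) 2 'ac'
  11: (15,12) 0 ''
  12: (12,5) 3 'baa'
  13: (5,8) 4 'baab'
  14: (8,18) 5 'baabb'
  15: (18,11) 1 'b'
  16: (11,17) 4 'bbaa'
  17: (17,21) 2 'bb'
  18: (21,22) 1 'b'
  19: (22,3) 2 'bc'
  20: (3,23) 0 ''
  21: (23,1) 1 'c'
  22: (1,4) 1 'c'
  23: (4,16) 2 'cb'

n(n+1)/2 = 24·25/2 = 300
Σ LCP = 0 + 2 + 3 + 4 + 2 + 1 + 2 + 3 + 2 + 1 + 2 + 0 + 3 + 4 + 5 + 1 + 4 + 2 + 1 + 2 + 0 + 1 + 1 + 2 = 48
distinct = 300 − 48 = 252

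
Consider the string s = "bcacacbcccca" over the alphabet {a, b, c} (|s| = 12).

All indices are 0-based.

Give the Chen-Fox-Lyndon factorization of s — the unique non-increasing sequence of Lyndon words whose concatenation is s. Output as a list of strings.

emit factor 1: 'bc' (i=0, period=2)
emit factor 2: 'acacbcccc' (i=2, period=9)
emit factor 3: 'a' (i=11, period=1)

["bc", "acacbcccc", "a"]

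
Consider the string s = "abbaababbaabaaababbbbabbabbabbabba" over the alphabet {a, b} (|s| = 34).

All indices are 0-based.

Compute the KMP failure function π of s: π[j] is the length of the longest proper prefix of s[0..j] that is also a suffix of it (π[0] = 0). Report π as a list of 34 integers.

[0, 0, 0, 1, 1, 2, 1, 2, 3, 4, 5, 6, 7, 1, 1, 2, 1, 2, 3, 0, 0, 1, 2, 3, 4, 2, 3, 4, 2, 3, 4, 2, 3, 4]

π[0] = 0
j=1 s[j]='b': π[1]=0 (border '')
j=2 s[j]='b': π[2]=0 (border '')
j=3 s[j]='a': π[3]=1 (border 'a')
j=4 s[j]='a': k: 1→0; π[4]=1 (border 'a')
j=5 s[j]='b': π[5]=2 (border 'ab')
j=6 s[j]='a': k: 2→0; π[6]=1 (border 'a')
j=7 s[j]='b': π[7]=2 (border 'ab')
j=8 s[j]='b': π[8]=3 (border 'abb')
j=9 s[j]='a': π[9]=4 (border 'abba')
j=10 s[j]='a': π[10]=5 (border 'abbaa')
j=11 s[j]='b': π[11]=6 (border 'abbaab')
j=12 s[j]='a': π[12]=7 (border 'abbaaba')
j=13 s[j]='a': k: 7→1→0; π[13]=1 (border 'a')
j=14 s[j]='a': k: 1→0; π[14]=1 (border 'a')
j=15 s[j]='b': π[15]=2 (border 'ab')
j=16 s[j]='a': k: 2→0; π[16]=1 (border 'a')
j=17 s[j]='b': π[17]=2 (border 'ab')
j=18 s[j]='b': π[18]=3 (border 'abb')
j=19 s[j]='b': k: 3→0; π[19]=0 (border '')
j=20 s[j]='b': π[20]=0 (border '')
j=21 s[j]='a': π[21]=1 (border 'a')
j=22 s[j]='b': π[22]=2 (border 'ab')
j=23 s[j]='b': π[23]=3 (border 'abb')
j=24 s[j]='a': π[24]=4 (border 'abba')
j=25 s[j]='b': k: 4→1; π[25]=2 (border 'ab')
j=26 s[j]='b': π[26]=3 (border 'abb')
j=27 s[j]='a': π[27]=4 (border 'abba')
j=28 s[j]='b': k: 4→1; π[28]=2 (border 'ab')
j=29 s[j]='b': π[29]=3 (border 'abb')
j=30 s[j]='a': π[30]=4 (border 'abba')
j=31 s[j]='b': k: 4→1; π[31]=2 (border 'ab')
j=32 s[j]='b': π[32]=3 (border 'abb')
j=33 s[j]='a': π[33]=4 (border 'abba')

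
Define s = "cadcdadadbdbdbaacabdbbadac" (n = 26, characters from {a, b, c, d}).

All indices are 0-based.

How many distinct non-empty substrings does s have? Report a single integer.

310

rank→(start, suffix):
  0 → (14, 'aacabdbbadac')
  1 → (17, 'abdbbadac')
  2 → (24, 'ac')
  3 → (15, 'acabdbbadac')
  4 → (22, 'adac')
  5 → (5, 'adadbdbdbaacabdbbadac')
  6 → (7, 'adbdbdbaacabdbbadac')
  7 → (1, 'adcdadadbdbdbaacabdbbadac')
  8 → (13, 'baacabdbbadac')
  9 → (21, 'badac')
  10 → (20, 'bbadac')
  11 → (11, 'bdbaacabdbbadac')
  12 → (18, 'bdbbadac')
  13 → (9, 'bdbdbaacabdbbadac')
  14 → (25, 'c')
  15 → (16, 'cabdbbadac')
  16 → (0, 'cadcdadadbdbdbaacabdbbadac')
  17 → (3, 'cdadadbdbdbaacabdbbadac')
  18 → (23, 'dac')
  19 → (4, 'dadadbdbdbaacabdbbadac')
  20 → (6, 'dadbdbdbaacabdbbadac')
  21 → (12, 'dbaacabdbbadac')
  22 → (19, 'dbbadac')
  23 → (10, 'dbdbaacabdbbadac')
  24 → (8, 'dbdbdbaacabdbbadac')
  25 → (2, 'dcdadadbdbdbaacabdbbadac')

SA = [14, 17, 24, 15, 22, 5, 7, 1, 13, 21, 20, 11, 18, 9, 25, 16, 0, 3, 23, 4, 6, 12, 19, 10, 8, 2]
rank  pair      lcp
   1  s[14:],s[17:]  1  'a'
   2  s[17:],s[24:]  1  'a'
   3  s[24:],s[15:]  2  'ac'
   4  s[15:],s[22:]  1  'a'
   5  s[22:],s[5:]  3  'ada'
   6  s[5:],s[7:]  2  'ad'
   7  s[7:],s[1:]  2  'ad'
   8  s[1:],s[13:]  0  ''
   9  s[13:],s[21:]  2  'ba'
  10  s[21:],s[20:]  1  'b'
  11  s[20:],s[11:]  1  'b'
  12  s[11:],s[18:]  3  'bdb'
  13  s[18:],s[9:]  3  'bdb'
  14  s[9:],s[25:]  0  ''
  15  s[25:],s[16:]  1  'c'
  16  s[16:],s[0:]  2  'ca'
  17  s[0:],s[3:]  1  'c'
  18  s[3:],s[23:]  0  ''
  19  s[23:],s[4:]  2  'da'
  20  s[4:],s[6:]  3  'dad'
  21  s[6:],s[12:]  1  'd'
  22  s[12:],s[19:]  2  'db'
  23  s[19:],s[10:]  2  'db'
  24  s[10:],s[8:]  4  'dbdb'
  25  s[8:],s[2:]  1  'd'

n(n+1)/2 = 26·27/2 = 351
Σ LCP = 0 + 1 + 1 + 2 + 1 + 3 + 2 + 2 + 0 + 2 + 1 + 1 + 3 + 3 + 0 + 1 + 2 + 1 + 0 + 2 + 3 + 1 + 2 + 2 + 4 + 1 = 41
distinct = 351 − 41 = 310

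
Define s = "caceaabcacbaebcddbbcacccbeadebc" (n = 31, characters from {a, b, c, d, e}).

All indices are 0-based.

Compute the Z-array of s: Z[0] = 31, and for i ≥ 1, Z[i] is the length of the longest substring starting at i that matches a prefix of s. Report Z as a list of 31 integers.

Z[0]=31
i=1: fresh scan; Z[1]=0
i=2: fresh scan; Z[2]=1 grow→box=[2,3)
i=3: fresh scan; Z[3]=0
i=4: fresh scan; Z[4]=0
i=5: fresh scan; Z[5]=0
i=6: fresh scan; Z[6]=0
i=7: fresh scan; Z[7]=3 grow→box=[7,10)
i=8: min(r-i=2, Z[1]=0)=0; Z[8]=0
i=9: min(r-i=1, Z[2]=1)=1; Z[9]=1
i=10: fresh scan; Z[10]=0
i=11: fresh scan; Z[11]=0
i=12: fresh scan; Z[12]=0
i=13: fresh scan; Z[13]=0
i=14: fresh scan; Z[14]=1 grow→box=[14,15)
i=15: fresh scan; Z[15]=0
i=16: fresh scan; Z[16]=0
i=17: fresh scan; Z[17]=0
i=18: fresh scan; Z[18]=0
i=19: fresh scan; Z[19]=3 grow→box=[19,22)
i=20: min(r-i=2, Z[1]=0)=0; Z[20]=0
i=21: min(r-i=1, Z[2]=1)=1; Z[21]=1
i=22: fresh scan; Z[22]=1 grow→box=[22,23)
i=23: fresh scan; Z[23]=1 grow→box=[23,24)
i=24: fresh scan; Z[24]=0
i=25: fresh scan; Z[25]=0
i=26: fresh scan; Z[26]=0
i=27: fresh scan; Z[27]=0
i=28: fresh scan; Z[28]=0
i=29: fresh scan; Z[29]=0
i=30: fresh scan; Z[30]=1 grow→box=[30,31)

[31, 0, 1, 0, 0, 0, 0, 3, 0, 1, 0, 0, 0, 0, 1, 0, 0, 0, 0, 3, 0, 1, 1, 1, 0, 0, 0, 0, 0, 0, 1]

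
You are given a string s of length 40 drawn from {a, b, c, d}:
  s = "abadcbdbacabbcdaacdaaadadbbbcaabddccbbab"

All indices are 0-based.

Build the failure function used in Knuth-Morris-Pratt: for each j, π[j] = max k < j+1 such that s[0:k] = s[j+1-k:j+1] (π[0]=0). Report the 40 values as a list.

[0, 0, 1, 0, 0, 0, 0, 0, 1, 0, 1, 2, 0, 0, 0, 1, 1, 0, 0, 1, 1, 1, 0, 1, 0, 0, 0, 0, 0, 1, 1, 2, 0, 0, 0, 0, 0, 0, 1, 2]

π[0] = 0
j=1 s[j]='b': π[1]=0 (border '')
j=2 s[j]='a': π[2]=1 (border 'a')
j=3 s[j]='d': k: 1→0; π[3]=0 (border '')
j=4 s[j]='c': π[4]=0 (border '')
j=5 s[j]='b': π[5]=0 (border '')
j=6 s[j]='d': π[6]=0 (border '')
j=7 s[j]='b': π[7]=0 (border '')
j=8 s[j]='a': π[8]=1 (border 'a')
j=9 s[j]='c': k: 1→0; π[9]=0 (border '')
j=10 s[j]='a': π[10]=1 (border 'a')
j=11 s[j]='b': π[11]=2 (border 'ab')
j=12 s[j]='b': k: 2→0; π[12]=0 (border '')
j=13 s[j]='c': π[13]=0 (border '')
j=14 s[j]='d': π[14]=0 (border '')
j=15 s[j]='a': π[15]=1 (border 'a')
j=16 s[j]='a': k: 1→0; π[16]=1 (border 'a')
j=17 s[j]='c': k: 1→0; π[17]=0 (border '')
j=18 s[j]='d': π[18]=0 (border '')
j=19 s[j]='a': π[19]=1 (border 'a')
j=20 s[j]='a': k: 1→0; π[20]=1 (border 'a')
j=21 s[j]='a': k: 1→0; π[21]=1 (border 'a')
j=22 s[j]='d': k: 1→0; π[22]=0 (border '')
j=23 s[j]='a': π[23]=1 (border 'a')
j=24 s[j]='d': k: 1→0; π[24]=0 (border '')
j=25 s[j]='b': π[25]=0 (border '')
j=26 s[j]='b': π[26]=0 (border '')
j=27 s[j]='b': π[27]=0 (border '')
j=28 s[j]='c': π[28]=0 (border '')
j=29 s[j]='a': π[29]=1 (border 'a')
j=30 s[j]='a': k: 1→0; π[30]=1 (border 'a')
j=31 s[j]='b': π[31]=2 (border 'ab')
j=32 s[j]='d': k: 2→0; π[32]=0 (border '')
j=33 s[j]='d': π[33]=0 (border '')
j=34 s[j]='c': π[34]=0 (border '')
j=35 s[j]='c': π[35]=0 (border '')
j=36 s[j]='b': π[36]=0 (border '')
j=37 s[j]='b': π[37]=0 (border '')
j=38 s[j]='a': π[38]=1 (border 'a')
j=39 s[j]='b': π[39]=2 (border 'ab')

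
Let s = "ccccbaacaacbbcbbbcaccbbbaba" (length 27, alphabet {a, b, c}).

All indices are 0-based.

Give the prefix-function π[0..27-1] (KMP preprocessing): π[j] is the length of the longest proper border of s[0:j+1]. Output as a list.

π[0] = 0
j=1 s[j]='c': π[1]=1 (border 'c')
j=2 s[j]='c': π[2]=2 (border 'cc')
j=3 s[j]='c': π[3]=3 (border 'ccc')
j=4 s[j]='b': k: 3→2→1→0; π[4]=0 (border '')
j=5 s[j]='a': π[5]=0 (border '')
j=6 s[j]='a': π[6]=0 (border '')
j=7 s[j]='c': π[7]=1 (border 'c')
j=8 s[j]='a': k: 1→0; π[8]=0 (border '')
j=9 s[j]='a': π[9]=0 (border '')
j=10 s[j]='c': π[10]=1 (border 'c')
j=11 s[j]='b': k: 1→0; π[11]=0 (border '')
j=12 s[j]='b': π[12]=0 (border '')
j=13 s[j]='c': π[13]=1 (border 'c')
j=14 s[j]='b': k: 1→0; π[14]=0 (border '')
j=15 s[j]='b': π[15]=0 (border '')
j=16 s[j]='b': π[16]=0 (border '')
j=17 s[j]='c': π[17]=1 (border 'c')
j=18 s[j]='a': k: 1→0; π[18]=0 (border '')
j=19 s[j]='c': π[19]=1 (border 'c')
j=20 s[j]='c': π[20]=2 (border 'cc')
j=21 s[j]='b': k: 2→1→0; π[21]=0 (border '')
j=22 s[j]='b': π[22]=0 (border '')
j=23 s[j]='b': π[23]=0 (border '')
j=24 s[j]='a': π[24]=0 (border '')
j=25 s[j]='b': π[25]=0 (border '')
j=26 s[j]='a': π[26]=0 (border '')

[0, 1, 2, 3, 0, 0, 0, 1, 0, 0, 1, 0, 0, 1, 0, 0, 0, 1, 0, 1, 2, 0, 0, 0, 0, 0, 0]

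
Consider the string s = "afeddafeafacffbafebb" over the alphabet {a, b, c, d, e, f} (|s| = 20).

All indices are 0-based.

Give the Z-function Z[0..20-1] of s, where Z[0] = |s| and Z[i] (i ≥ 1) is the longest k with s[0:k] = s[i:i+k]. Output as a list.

[20, 0, 0, 0, 0, 3, 0, 0, 2, 0, 1, 0, 0, 0, 0, 3, 0, 0, 0, 0]

Z[0]=20
i=1: i≥r, start 0; Z[1]=0
i=2: i≥r, start 0; Z[2]=0
i=3: i≥r, start 0; Z[3]=0
i=4: i≥r, start 0; Z[4]=0
i=5: i≥r, start 0; Z[5]=3 grow→box=[5,8)
i=6: min(r-i=2, Z[1]=0)=0; Z[6]=0
i=7: min(r-i=1, Z[2]=0)=0; Z[7]=0
i=8: i≥r, start 0; Z[8]=2 grow→box=[8,10)
i=9: min(r-i=1, Z[1]=0)=0; Z[9]=0
i=10: i≥r, start 0; Z[10]=1 grow→box=[10,11)
i=11: i≥r, start 0; Z[11]=0
i=12: i≥r, start 0; Z[12]=0
i=13: i≥r, start 0; Z[13]=0
i=14: i≥r, start 0; Z[14]=0
i=15: i≥r, start 0; Z[15]=3 grow→box=[15,18)
i=16: min(r-i=2, Z[1]=0)=0; Z[16]=0
i=17: min(r-i=1, Z[2]=0)=0; Z[17]=0
i=18: i≥r, start 0; Z[18]=0
i=19: i≥r, start 0; Z[19]=0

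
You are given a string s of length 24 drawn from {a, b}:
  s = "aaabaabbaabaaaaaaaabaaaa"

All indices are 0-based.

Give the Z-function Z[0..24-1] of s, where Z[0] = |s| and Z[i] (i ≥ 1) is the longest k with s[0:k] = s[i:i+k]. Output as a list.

[24, 2, 1, 0, 2, 1, 0, 0, 2, 1, 0, 3, 3, 3, 3, 3, 6, 2, 1, 0, 3, 3, 2, 1]

Z[0]=24
i=1: outside box; Z[1]=2 grow→box=[1,3)
i=2: min(r-i=1, Z[1]=2)=1; Z[2]=1
i=3: outside box; Z[3]=0
i=4: outside box; Z[4]=2 grow→box=[4,6)
i=5: min(r-i=1, Z[1]=2)=1; Z[5]=1
i=6: outside box; Z[6]=0
i=7: outside box; Z[7]=0
i=8: outside box; Z[8]=2 grow→box=[8,10)
i=9: min(r-i=1, Z[1]=2)=1; Z[9]=1
i=10: outside box; Z[10]=0
i=11: outside box; Z[11]=3 grow→box=[11,14)
i=12: min(r-i=2, Z[1]=2)=2; Z[12]=3 grow→box=[12,15)
i=13: min(r-i=2, Z[1]=2)=2; Z[13]=3 grow→box=[13,16)
i=14: min(r-i=2, Z[1]=2)=2; Z[14]=3 grow→box=[14,17)
i=15: min(r-i=2, Z[1]=2)=2; Z[15]=3 grow→box=[15,18)
i=16: min(r-i=2, Z[1]=2)=2; Z[16]=6 grow→box=[16,22)
i=17: min(r-i=5, Z[1]=2)=2; Z[17]=2
i=18: min(r-i=4, Z[2]=1)=1; Z[18]=1
i=19: min(r-i=3, Z[3]=0)=0; Z[19]=0
i=20: min(r-i=2, Z[4]=2)=2; Z[20]=3 grow→box=[20,23)
i=21: min(r-i=2, Z[1]=2)=2; Z[21]=3 grow→box=[21,24)
i=22: min(r-i=2, Z[1]=2)=2; Z[22]=2
i=23: min(r-i=1, Z[2]=1)=1; Z[23]=1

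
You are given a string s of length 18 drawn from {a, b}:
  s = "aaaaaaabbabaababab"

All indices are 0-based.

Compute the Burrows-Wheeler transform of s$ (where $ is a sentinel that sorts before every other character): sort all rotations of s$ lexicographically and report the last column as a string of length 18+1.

b$aaaababbbaaaaabaa

rank  rotation             last
    0  $aaaaaaabbabaababab  b
    1  aaaaaaabbabaababab$  $
    2  aaaaaabbabaababab$a  a
    3  aaaaabbabaababab$aa  a
    4  aaaabbabaababab$aaa  a
    5  aaabbabaababab$aaaa  a
    6  aababab$aaaaaaabbab  b
    7  aabbabaababab$aaaaa  a
    8  ab$aaaaaaabbabaabab  b
    9  abaababab$aaaaaaabb  b
   10  abab$aaaaaaabbabaab  b
   11  ababab$aaaaaaabbaba  a
   12  abbabaababab$aaaaaa  a
   13  b$aaaaaaabbabaababa  a
   14  baababab$aaaaaaabba  a
   15  bab$aaaaaaabbabaaba  a
   16  babaababab$aaaaaaab  b
   17  babab$aaaaaaabbabaa  a
   18  bbabaababab$aaaaaaa  a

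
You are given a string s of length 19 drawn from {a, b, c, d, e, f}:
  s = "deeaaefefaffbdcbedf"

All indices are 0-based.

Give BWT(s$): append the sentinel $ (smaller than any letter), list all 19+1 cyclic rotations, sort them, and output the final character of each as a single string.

rank  rotation              last
    0  $deeaaefefaffbdcbedf  f
    1  aaefefaffbdcbedf$dee  e
    2  aefefaffbdcbedf$deea  a
    3  affbdcbedf$deeaaefef  f
    4  bdcbedf$deeaaefefaff  f
    5  bedf$deeaaefefaffbdc  c
    6  cbedf$deeaaefefaffbd  d
    7  dcbedf$deeaaefefaffb  b
    8  deeaaefefaffbdcbedf$  $
    9  df$deeaaefefaffbdcbe  e
   10  eaaefefaffbdcbedf$de  e
   11  edf$deeaaefefaffbdcb  b
   12  eeaaefefaffbdcbedf$d  d
   13  efaffbdcbedf$deeaaef  f
   14  efefaffbdcbedf$deeaa  a
   15  f$deeaaefefaffbdcbed  d
   16  faffbdcbedf$deeaaefe  e
   17  fbdcbedf$deeaaefefaf  f
   18  fefaffbdcbedf$deeaae  e
   19  ffbdcbedf$deeaaefefa  a

feaffcdb$eebdfadefea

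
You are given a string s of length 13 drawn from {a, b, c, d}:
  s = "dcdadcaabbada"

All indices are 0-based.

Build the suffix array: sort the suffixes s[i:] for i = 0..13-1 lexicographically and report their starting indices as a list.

sorted suffixes:
  #0 SA[0]=12  'a'
  #1 SA[1]=6  'aabbada'
  #2 SA[2]=7  'abbada'
  #3 SA[3]=10  'ada'
  #4 SA[4]=3  'adcaabbada'
  #5 SA[5]=9  'bada'
  #6 SA[6]=8  'bbada'
  #7 SA[7]=5  'caabbada'
  #8 SA[8]=1  'cdadcaabbada'
  #9 SA[9]=11  'da'
  #10 SA[10]=2  'dadcaabbada'
  #11 SA[11]=4  'dcaabbada'
  #12 SA[12]=0  'dcdadcaabbada'

[12, 6, 7, 10, 3, 9, 8, 5, 1, 11, 2, 4, 0]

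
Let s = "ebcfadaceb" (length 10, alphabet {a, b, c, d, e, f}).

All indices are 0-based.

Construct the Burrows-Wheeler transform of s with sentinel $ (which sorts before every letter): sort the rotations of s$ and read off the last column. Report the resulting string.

rank  rotation     last
    0  $ebcfadaceb  b
    1  aceb$ebcfad  d
    2  adaceb$ebcf  f
    3  b$ebcfadace  e
    4  bcfadaceb$e  e
    5  ceb$ebcfada  a
    6  cfadaceb$eb  b
    7  daceb$ebcfa  a
    8  eb$ebcfadac  c
    9  ebcfadaceb$  $
   10  fadaceb$ebc  c

bdfeeabac$c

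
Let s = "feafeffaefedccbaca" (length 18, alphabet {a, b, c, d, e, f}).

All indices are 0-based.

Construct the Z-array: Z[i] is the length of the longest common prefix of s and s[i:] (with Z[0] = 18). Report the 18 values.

Z[0]=18
i=1: fresh scan; Z[1]=0
i=2: fresh scan; Z[2]=0
i=3: fresh scan; Z[3]=2 grow→box=[3,5)
i=4: min(r-i=1, Z[1]=0)=0; Z[4]=0
i=5: fresh scan; Z[5]=1 grow→box=[5,6)
i=6: fresh scan; Z[6]=1 grow→box=[6,7)
i=7: fresh scan; Z[7]=0
i=8: fresh scan; Z[8]=0
i=9: fresh scan; Z[9]=2 grow→box=[9,11)
i=10: min(r-i=1, Z[1]=0)=0; Z[10]=0
i=11: fresh scan; Z[11]=0
i=12: fresh scan; Z[12]=0
i=13: fresh scan; Z[13]=0
i=14: fresh scan; Z[14]=0
i=15: fresh scan; Z[15]=0
i=16: fresh scan; Z[16]=0
i=17: fresh scan; Z[17]=0

[18, 0, 0, 2, 0, 1, 1, 0, 0, 2, 0, 0, 0, 0, 0, 0, 0, 0]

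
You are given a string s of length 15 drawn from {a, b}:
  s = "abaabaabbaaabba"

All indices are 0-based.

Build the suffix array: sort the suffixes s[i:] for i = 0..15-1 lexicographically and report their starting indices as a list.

rank | idx | suffix
   0 |  14 | a
   1 |   9 | aaabba
   2 |   2 | aabaabbaaabba
   3 |  10 | aabba
   4 |   5 | aabbaaabba
   5 |   0 | abaabaabbaaabba
   6 |   3 | abaabbaaabba
   7 |  11 | abba
   8 |   6 | abbaaabba
   9 |  13 | ba
  10 |   8 | baaabba
  11 |   1 | baabaabbaaabba
  12 |   4 | baabbaaabba
  13 |  12 | bba
  14 |   7 | bbaaabba

[14, 9, 2, 10, 5, 0, 3, 11, 6, 13, 8, 1, 4, 12, 7]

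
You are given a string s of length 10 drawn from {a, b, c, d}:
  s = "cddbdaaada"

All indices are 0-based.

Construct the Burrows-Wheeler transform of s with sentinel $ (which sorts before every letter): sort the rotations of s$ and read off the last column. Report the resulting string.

rank  rotation     last
    0  $cddbdaaada  a
    1  a$cddbdaaad  d
    2  aaada$cddbd  d
    3  aada$cddbda  a
    4  ada$cddbdaa  a
    5  bdaaada$cdd  d
    6  cddbdaaada$  $
    7  da$cddbdaaa  a
    8  daaada$cddb  b
    9  dbdaaada$cd  d
   10  ddbdaaada$c  c

addaad$abdc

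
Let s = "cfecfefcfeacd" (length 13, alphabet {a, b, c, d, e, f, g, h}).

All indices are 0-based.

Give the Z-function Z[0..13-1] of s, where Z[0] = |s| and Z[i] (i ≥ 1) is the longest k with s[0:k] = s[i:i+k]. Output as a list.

[13, 0, 0, 3, 0, 0, 0, 3, 0, 0, 0, 1, 0]

Z[0]=13
i=1: i≥r, start 0; Z[1]=0
i=2: i≥r, start 0; Z[2]=0
i=3: i≥r, start 0; Z[3]=3 grow→box=[3,6)
i=4: min(r-i=2, Z[1]=0)=0; Z[4]=0
i=5: min(r-i=1, Z[2]=0)=0; Z[5]=0
i=6: i≥r, start 0; Z[6]=0
i=7: i≥r, start 0; Z[7]=3 grow→box=[7,10)
i=8: min(r-i=2, Z[1]=0)=0; Z[8]=0
i=9: min(r-i=1, Z[2]=0)=0; Z[9]=0
i=10: i≥r, start 0; Z[10]=0
i=11: i≥r, start 0; Z[11]=1 grow→box=[11,12)
i=12: i≥r, start 0; Z[12]=0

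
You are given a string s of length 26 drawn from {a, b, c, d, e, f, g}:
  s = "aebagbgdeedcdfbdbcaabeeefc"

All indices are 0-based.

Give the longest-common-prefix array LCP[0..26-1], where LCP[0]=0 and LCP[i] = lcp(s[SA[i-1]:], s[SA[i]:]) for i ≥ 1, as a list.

[0, 1, 1, 1, 0, 1, 1, 1, 1, 0, 1, 1, 0, 1, 1, 1, 0, 1, 1, 2, 2, 1, 0, 1, 0, 1]

sorted suffixes:
  #0 SA[0]=18  'aabeeefc'
  #1 SA[1]=19  'abeeefc'
  #2 SA[2]=0  'aebagbgdeedcdfbdbcaabeeefc'
  #3 SA[3]=3  'agbgdeedcdfbdbcaabeeefc'
  #4 SA[4]=2  'bagbgdeedcdfbdbcaabeeefc'
  #5 SA[5]=16  'bcaabeeefc'
  #6 SA[6]=14  'bdbcaabeeefc'
  #7 SA[7]=20  'beeefc'
  #8 SA[8]=5  'bgdeedcdfbdbcaabeeefc'
  #9 SA[9]=25  'c'
  #10 SA[10]=17  'caabeeefc'
  #11 SA[11]=11  'cdfbdbcaabeeefc'
  #12 SA[12]=15  'dbcaabeeefc'
  #13 SA[13]=10  'dcdfbdbcaabeeefc'
  #14 SA[14]=7  'deedcdfbdbcaabeeefc'
  #15 SA[15]=12  'dfbdbcaabeeefc'
  #16 SA[16]=1  'ebagbgdeedcdfbdbcaabeeefc'
  #17 SA[17]=9  'edcdfbdbcaabeeefc'
  #18 SA[18]=8  'eedcdfbdbcaabeeefc'
  #19 SA[19]=21  'eeefc'
  #20 SA[20]=22  'eefc'
  #21 SA[21]=23  'efc'
  #22 SA[22]=13  'fbdbcaabeeefc'
  #23 SA[23]=24  'fc'
  #24 SA[24]=4  'gbgdeedcdfbdbcaabeeefc'
  #25 SA[25]=6  'gdeedcdfbdbcaabeeefc'

SA = [18, 19, 0, 3, 2, 16, 14, 20, 5, 25, 17, 11, 15, 10, 7, 12, 1, 9, 8, 21, 22, 23, 13, 24, 4, 6]
i: (SA[i-1],SA[i]) lcp shared
  1: (18,19) 1 'a'
  2: (19,0) 1 'a'
  3: (0,3) 1 'a'
  4: (3,2) 0 ''
  5: (2,16) 1 'b'
  6: (16,14) 1 'b'
  7: (14,20) 1 'b'
  8: (20,5) 1 'b'
  9: (5,25) 0 ''
  10: (25,17) 1 'c'
  11: (17,11) 1 'c'
  12: (11,15) 0 ''
  13: (15,10) 1 'd'
  14: (10,7) 1 'd'
  15: (7,12) 1 'd'
  16: (12,1) 0 ''
  17: (1,9) 1 'e'
  18: (9,8) 1 'e'
  19: (8,21) 2 'ee'
  20: (21,22) 2 'ee'
  21: (22,23) 1 'e'
  22: (23,13) 0 ''
  23: (13,24) 1 'f'
  24: (24,4) 0 ''
  25: (4,6) 1 'g'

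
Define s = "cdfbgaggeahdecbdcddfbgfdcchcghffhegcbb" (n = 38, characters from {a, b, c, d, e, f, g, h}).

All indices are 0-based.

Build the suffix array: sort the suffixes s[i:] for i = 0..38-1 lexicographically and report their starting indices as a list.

[5, 9, 37, 36, 14, 3, 20, 35, 13, 24, 16, 0, 27, 25, 23, 15, 17, 11, 1, 18, 8, 12, 33, 2, 19, 22, 30, 31, 4, 34, 7, 21, 6, 28, 26, 10, 32, 29]

sorted suffixes:
  #0 SA[0]=5  'aggeahdecbdcddfbgfdcchcghffhegcbb'
  #1 SA[1]=9  'ahdecbdcddfbgfdcchcghffhegcbb'
  #2 SA[2]=37  'b'
  #3 SA[3]=36  'bb'
  #4 SA[4]=14  'bdcddfbgfdcchcghffhegcbb'
  #5 SA[5]=3  'bgaggeahdecbdcddfbgfdcchcghffhegcbb'
  #6 SA[6]=20  'bgfdcchcghffhegcbb'
  #7 SA[7]=35  'cbb'
  #8 SA[8]=13  'cbdcddfbgfdcchcghffhegcbb'
  #9 SA[9]=24  'cchcghffhegcbb'
  #10 SA[10]=16  'cddfbgfdcchcghffhegcbb'
  #11 SA[11]=0  'cdfbgaggeahdecbdcddfbgfdcchcghffhegcbb'
  #12 SA[12]=27  'cghffhegcbb'
  #13 SA[13]=25  'chcghffhegcbb'
  #14 SA[14]=23  'dcchcghffhegcbb'
  #15 SA[15]=15  'dcddfbgfdcchcghffhegcbb'
  #16 SA[16]=17  'ddfbgfdcchcghffhegcbb'
  #17 SA[17]=11  'decbdcddfbgfdcchcghffhegcbb'
  #18 SA[18]=1  'dfbgaggeahdecbdcddfbgfdcchcghffhegcbb'
  #19 SA[19]=18  'dfbgfdcchcghffhegcbb'
  #20 SA[20]=8  'eahdecbdcddfbgfdcchcghffhegcbb'
  #21 SA[21]=12  'ecbdcddfbgfdcchcghffhegcbb'
  #22 SA[22]=33  'egcbb'
  #23 SA[23]=2  'fbgaggeahdecbdcddfbgfdcchcghffhegcbb'
  #24 SA[24]=19  'fbgfdcchcghffhegcbb'
  #25 SA[25]=22  'fdcchcghffhegcbb'
  #26 SA[26]=30  'ffhegcbb'
  #27 SA[27]=31  'fhegcbb'
  #28 SA[28]=4  'gaggeahdecbdcddfbgfdcchcghffhegcbb'
  #29 SA[29]=34  'gcbb'
  #30 SA[30]=7  'geahdecbdcddfbgfdcchcghffhegcbb'
  #31 SA[31]=21  'gfdcchcghffhegcbb'
  #32 SA[32]=6  'ggeahdecbdcddfbgfdcchcghffhegcbb'
  #33 SA[33]=28  'ghffhegcbb'
  #34 SA[34]=26  'hcghffhegcbb'
  #35 SA[35]=10  'hdecbdcddfbgfdcchcghffhegcbb'
  #36 SA[36]=32  'hegcbb'
  #37 SA[37]=29  'hffhegcbb'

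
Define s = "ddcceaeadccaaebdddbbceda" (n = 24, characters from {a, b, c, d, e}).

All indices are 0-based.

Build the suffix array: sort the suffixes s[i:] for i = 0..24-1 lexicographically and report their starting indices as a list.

rank | idx | suffix
   0 |  23 | a
   1 |  11 | aaebdddbbceda
   2 |   7 | adccaaebdddbbceda
   3 |   5 | aeadccaaebdddbbceda
   4 |  12 | aebdddbbceda
   5 |  18 | bbceda
   6 |  19 | bceda
   7 |  14 | bdddbbceda
   8 |  10 | caaebdddbbceda
   9 |   9 | ccaaebdddbbceda
  10 |   2 | cceaeadccaaebdddbbceda
  11 |   3 | ceaeadccaaebdddbbceda
  12 |  20 | ceda
  13 |  22 | da
  14 |  17 | dbbceda
  15 |   8 | dccaaebdddbbceda
  16 |   1 | dcceaeadccaaebdddbbceda
  17 |  16 | ddbbceda
  18 |   0 | ddcceaeadccaaebdddbbceda
  19 |  15 | dddbbceda
  20 |   6 | eadccaaebdddbbceda
  21 |   4 | eaeadccaaebdddbbceda
  22 |  13 | ebdddbbceda
  23 |  21 | eda

[23, 11, 7, 5, 12, 18, 19, 14, 10, 9, 2, 3, 20, 22, 17, 8, 1, 16, 0, 15, 6, 4, 13, 21]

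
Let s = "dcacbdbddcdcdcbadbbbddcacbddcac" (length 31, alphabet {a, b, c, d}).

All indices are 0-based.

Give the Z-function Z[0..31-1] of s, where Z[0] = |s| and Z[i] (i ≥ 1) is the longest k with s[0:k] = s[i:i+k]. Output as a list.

Z[0]=31
i=1: outside box; Z[1]=0
i=2: outside box; Z[2]=0
i=3: outside box; Z[3]=0
i=4: outside box; Z[4]=0
i=5: outside box; Z[5]=1 grow→box=[5,6)
i=6: outside box; Z[6]=0
i=7: outside box; Z[7]=1 grow→box=[7,8)
i=8: outside box; Z[8]=2 grow→box=[8,10)
i=9: min(r-i=1, Z[1]=0)=0; Z[9]=0
i=10: outside box; Z[10]=2 grow→box=[10,12)
i=11: min(r-i=1, Z[1]=0)=0; Z[11]=0
i=12: outside box; Z[12]=2 grow→box=[12,14)
i=13: min(r-i=1, Z[1]=0)=0; Z[13]=0
i=14: outside box; Z[14]=0
i=15: outside box; Z[15]=0
i=16: outside box; Z[16]=1 grow→box=[16,17)
i=17: outside box; Z[17]=0
i=18: outside box; Z[18]=0
i=19: outside box; Z[19]=0
i=20: outside box; Z[20]=1 grow→box=[20,21)
i=21: outside box; Z[21]=6 grow→box=[21,27)
i=22: min(r-i=5, Z[1]=0)=0; Z[22]=0
i=23: min(r-i=4, Z[2]=0)=0; Z[23]=0
i=24: min(r-i=3, Z[3]=0)=0; Z[24]=0
i=25: min(r-i=2, Z[4]=0)=0; Z[25]=0
i=26: min(r-i=1, Z[5]=1)=1; Z[26]=1
i=27: outside box; Z[27]=4 grow→box=[27,31)
i=28: min(r-i=3, Z[1]=0)=0; Z[28]=0
i=29: min(r-i=2, Z[2]=0)=0; Z[29]=0
i=30: min(r-i=1, Z[3]=0)=0; Z[30]=0

[31, 0, 0, 0, 0, 1, 0, 1, 2, 0, 2, 0, 2, 0, 0, 0, 1, 0, 0, 0, 1, 6, 0, 0, 0, 0, 1, 4, 0, 0, 0]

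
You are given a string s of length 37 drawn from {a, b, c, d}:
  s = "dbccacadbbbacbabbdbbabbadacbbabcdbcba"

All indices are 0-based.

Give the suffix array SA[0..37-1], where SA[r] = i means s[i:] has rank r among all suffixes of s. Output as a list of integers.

[36, 20, 14, 29, 4, 11, 25, 23, 6, 35, 19, 13, 28, 10, 22, 18, 27, 9, 21, 8, 15, 33, 1, 30, 16, 3, 5, 34, 12, 26, 2, 31, 24, 17, 7, 32, 0]

rank→(start, suffix):
  0 → (36, 'a')
  1 → (20, 'abbadacbbabcdbcba')
  2 → (14, 'abbdbbabbadacbbabcdbcba')
  3 → (29, 'abcdbcba')
  4 → (4, 'acadbbbacbabbdbbabbadacbbabcdbcba')
  5 → (11, 'acbabbdbbabbadacbbabcdbcba')
  6 → (25, 'acbbabcdbcba')
  7 → (23, 'adacbbabcdbcba')
  8 → (6, 'adbbbacbabbdbbabbadacbbabcdbcba')
  9 → (35, 'ba')
  10 → (19, 'babbadacbbabcdbcba')
  11 → (13, 'babbdbbabbadacbbabcdbcba')
  12 → (28, 'babcdbcba')
  13 → (10, 'bacbabbdbbabbadacbbabcdbcba')
  14 → (22, 'badacbbabcdbcba')
  15 → (18, 'bbabbadacbbabcdbcba')
  16 → (27, 'bbabcdbcba')
  17 → (9, 'bbacbabbdbbabbadacbbabcdbcba')
  18 → (21, 'bbadacbbabcdbcba')
  19 → (8, 'bbbacbabbdbbabbadacbbabcdbcba')
  20 → (15, 'bbdbbabbadacbbabcdbcba')
  21 → (33, 'bcba')
  22 → (1, 'bccacadbbbacbabbdbbabbadacbbabcdbcba')
  23 → (30, 'bcdbcba')
  24 → (16, 'bdbbabbadacbbabcdbcba')
  25 → (3, 'cacadbbbacbabbdbbabbadacbbabcdbcba')
  26 → (5, 'cadbbbacbabbdbbabbadacbbabcdbcba')
  27 → (34, 'cba')
  28 → (12, 'cbabbdbbabbadacbbabcdbcba')
  29 → (26, 'cbbabcdbcba')
  30 → (2, 'ccacadbbbacbabbdbbabbadacbbabcdbcba')
  31 → (31, 'cdbcba')
  32 → (24, 'dacbbabcdbcba')
  33 → (17, 'dbbabbadacbbabcdbcba')
  34 → (7, 'dbbbacbabbdbbabbadacbbabcdbcba')
  35 → (32, 'dbcba')
  36 → (0, 'dbccacadbbbacbabbdbbabbadacbbabcdbcba')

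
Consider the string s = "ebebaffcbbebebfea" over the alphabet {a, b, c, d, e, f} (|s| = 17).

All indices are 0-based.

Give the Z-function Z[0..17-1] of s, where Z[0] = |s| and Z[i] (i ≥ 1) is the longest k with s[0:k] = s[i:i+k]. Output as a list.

[17, 0, 2, 0, 0, 0, 0, 0, 0, 0, 4, 0, 2, 0, 0, 1, 0]

Z[0]=17
i=1: i≥r, start 0; Z[1]=0
i=2: i≥r, start 0; Z[2]=2 extend→box=[2,4)
i=3: min(r-i=1, Z[1]=0)=0; Z[3]=0
i=4: i≥r, start 0; Z[4]=0
i=5: i≥r, start 0; Z[5]=0
i=6: i≥r, start 0; Z[6]=0
i=7: i≥r, start 0; Z[7]=0
i=8: i≥r, start 0; Z[8]=0
i=9: i≥r, start 0; Z[9]=0
i=10: i≥r, start 0; Z[10]=4 extend→box=[10,14)
i=11: min(r-i=3, Z[1]=0)=0; Z[11]=0
i=12: min(r-i=2, Z[2]=2)=2; Z[12]=2
i=13: min(r-i=1, Z[3]=0)=0; Z[13]=0
i=14: i≥r, start 0; Z[14]=0
i=15: i≥r, start 0; Z[15]=1 extend→box=[15,16)
i=16: i≥r, start 0; Z[16]=0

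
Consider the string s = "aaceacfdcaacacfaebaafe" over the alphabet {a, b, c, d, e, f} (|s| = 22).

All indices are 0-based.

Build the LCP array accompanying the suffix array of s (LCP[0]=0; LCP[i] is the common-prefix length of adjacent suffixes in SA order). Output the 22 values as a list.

rank→(start, suffix):
  0 → (9, 'aacacfaebaafe')
  1 → (0, 'aaceacfdcaacacfaebaafe')
  2 → (18, 'aafe')
  3 → (10, 'acacfaebaafe')
  4 → (1, 'aceacfdcaacacfaebaafe')
  5 → (12, 'acfaebaafe')
  6 → (4, 'acfdcaacacfaebaafe')
  7 → (15, 'aebaafe')
  8 → (19, 'afe')
  9 → (17, 'baafe')
  10 → (8, 'caacacfaebaafe')
  11 → (11, 'cacfaebaafe')
  12 → (2, 'ceacfdcaacacfaebaafe')
  13 → (13, 'cfaebaafe')
  14 → (5, 'cfdcaacacfaebaafe')
  15 → (7, 'dcaacacfaebaafe')
  16 → (21, 'e')
  17 → (3, 'eacfdcaacacfaebaafe')
  18 → (16, 'ebaafe')
  19 → (14, 'faebaafe')
  20 → (6, 'fdcaacacfaebaafe')
  21 → (20, 'fe')

SA = [9, 0, 18, 10, 1, 12, 4, 15, 19, 17, 8, 11, 2, 13, 5, 7, 21, 3, 16, 14, 6, 20]
[i] adj suffixes → lcp
  [1] 9/0 → 3 ('aac')
  [2] 0/18 → 2 ('aa')
  [3] 18/10 → 1 ('a')
  [4] 10/1 → 2 ('ac')
  [5] 1/12 → 2 ('ac')
  [6] 12/4 → 3 ('acf')
  [7] 4/15 → 1 ('a')
  [8] 15/19 → 1 ('a')
  [9] 19/17 → 0 ('')
  [10] 17/8 → 0 ('')
  [11] 8/11 → 2 ('ca')
  [12] 11/2 → 1 ('c')
  [13] 2/13 → 1 ('c')
  [14] 13/5 → 2 ('cf')
  [15] 5/7 → 0 ('')
  [16] 7/21 → 0 ('')
  [17] 21/3 → 1 ('e')
  [18] 3/16 → 1 ('e')
  [19] 16/14 → 0 ('')
  [20] 14/6 → 1 ('f')
  [21] 6/20 → 1 ('f')

[0, 3, 2, 1, 2, 2, 3, 1, 1, 0, 0, 2, 1, 1, 2, 0, 0, 1, 1, 0, 1, 1]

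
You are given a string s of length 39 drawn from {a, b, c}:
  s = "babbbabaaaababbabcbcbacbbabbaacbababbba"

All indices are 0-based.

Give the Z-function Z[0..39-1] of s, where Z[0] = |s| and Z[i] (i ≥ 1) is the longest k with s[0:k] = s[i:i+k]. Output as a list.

[39, 0, 1, 1, 3, 0, 2, 0, 0, 0, 0, 4, 0, 1, 3, 0, 1, 0, 1, 0, 2, 0, 0, 1, 4, 0, 1, 2, 0, 0, 0, 3, 0, 6, 0, 1, 1, 2, 0]

Z[0]=39
i=1: fresh scan; Z[1]=0
i=2: fresh scan; Z[2]=1 scan→box=[2,3)
i=3: fresh scan; Z[3]=1 scan→box=[3,4)
i=4: fresh scan; Z[4]=3 scan→box=[4,7)
i=5: min(r-i=2, Z[1]=0)=0; Z[5]=0
i=6: min(r-i=1, Z[2]=1)=1; Z[6]=2 scan→box=[6,8)
i=7: min(r-i=1, Z[1]=0)=0; Z[7]=0
i=8: fresh scan; Z[8]=0
i=9: fresh scan; Z[9]=0
i=10: fresh scan; Z[10]=0
i=11: fresh scan; Z[11]=4 scan→box=[11,15)
i=12: min(r-i=3, Z[1]=0)=0; Z[12]=0
i=13: min(r-i=2, Z[2]=1)=1; Z[13]=1
i=14: min(r-i=1, Z[3]=1)=1; Z[14]=3 scan→box=[14,17)
i=15: min(r-i=2, Z[1]=0)=0; Z[15]=0
i=16: min(r-i=1, Z[2]=1)=1; Z[16]=1
i=17: fresh scan; Z[17]=0
i=18: fresh scan; Z[18]=1 scan→box=[18,19)
i=19: fresh scan; Z[19]=0
i=20: fresh scan; Z[20]=2 scan→box=[20,22)
i=21: min(r-i=1, Z[1]=0)=0; Z[21]=0
i=22: fresh scan; Z[22]=0
i=23: fresh scan; Z[23]=1 scan→box=[23,24)
i=24: fresh scan; Z[24]=4 scan→box=[24,28)
i=25: min(r-i=3, Z[1]=0)=0; Z[25]=0
i=26: min(r-i=2, Z[2]=1)=1; Z[26]=1
i=27: min(r-i=1, Z[3]=1)=1; Z[27]=2 scan→box=[27,29)
i=28: min(r-i=1, Z[1]=0)=0; Z[28]=0
i=29: fresh scan; Z[29]=0
i=30: fresh scan; Z[30]=0
i=31: fresh scan; Z[31]=3 scan→box=[31,34)
i=32: min(r-i=2, Z[1]=0)=0; Z[32]=0
i=33: min(r-i=1, Z[2]=1)=1; Z[33]=6 scan→box=[33,39)
i=34: min(r-i=5, Z[1]=0)=0; Z[34]=0
i=35: min(r-i=4, Z[2]=1)=1; Z[35]=1
i=36: min(r-i=3, Z[3]=1)=1; Z[36]=1
i=37: min(r-i=2, Z[4]=3)=2; Z[37]=2
i=38: min(r-i=1, Z[5]=0)=0; Z[38]=0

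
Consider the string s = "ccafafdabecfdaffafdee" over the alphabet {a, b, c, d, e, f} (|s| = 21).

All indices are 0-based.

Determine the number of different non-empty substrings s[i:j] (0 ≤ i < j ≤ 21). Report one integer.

205

rank→(start, suffix):
  0 → (7, 'abecfdaffafdee')
  1 → (2, 'afafdabecfdaffafdee')
  2 → (4, 'afdabecfdaffafdee')
  3 → (16, 'afdee')
  4 → (13, 'affafdee')
  5 → (8, 'becfdaffafdee')
  6 → (1, 'cafafdabecfdaffafdee')
  7 → (0, 'ccafafdabecfdaffafdee')
  8 → (10, 'cfdaffafdee')
  9 → (6, 'dabecfdaffafdee')
  10 → (12, 'daffafdee')
  11 → (18, 'dee')
  12 → (20, 'e')
  13 → (9, 'ecfdaffafdee')
  14 → (19, 'ee')
  15 → (3, 'fafdabecfdaffafdee')
  16 → (15, 'fafdee')
  17 → (5, 'fdabecfdaffafdee')
  18 → (11, 'fdaffafdee')
  19 → (17, 'fdee')
  20 → (14, 'ffafdee')

SA = [7, 2, 4, 16, 13, 8, 1, 0, 10, 6, 12, 18, 20, 9, 19, 3, 15, 5, 11, 17, 14]
i: (SA[i-1],SA[i]) lcp shared
  1: (7,2) 1 'a'
  2: (2,4) 2 'af'
  3: (4,16) 3 'afd'
  4: (16,13) 2 'af'
  5: (13,8) 0 ''
  6: (8,1) 0 ''
  7: (1,0) 1 'c'
  8: (0,10) 1 'c'
  9: (10,6) 0 ''
  10: (6,12) 2 'da'
  11: (12,18) 1 'd'
  12: (18,20) 0 ''
  13: (20,9) 1 'e'
  14: (9,19) 1 'e'
  15: (19,3) 0 ''
  16: (3,15) 4 'fafd'
  17: (15,5) 1 'f'
  18: (5,11) 3 'fda'
  19: (11,17) 2 'fd'
  20: (17,14) 1 'f'

n(n+1)/2 = 21·22/2 = 231
Σ LCP = 0 + 1 + 2 + 3 + 2 + 0 + 0 + 1 + 1 + 0 + 2 + 1 + 0 + 1 + 1 + 0 + 4 + 1 + 3 + 2 + 1 = 26
distinct = 231 − 26 = 205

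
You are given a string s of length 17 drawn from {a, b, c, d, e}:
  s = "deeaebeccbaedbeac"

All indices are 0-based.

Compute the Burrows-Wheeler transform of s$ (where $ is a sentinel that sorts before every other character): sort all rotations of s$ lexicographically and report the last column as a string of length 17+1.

ceebcdeacee$beabad

rank  rotation            last
    0  $deeaebeccbaedbeac  c
    1  ac$deeaebeccbaedbe  e
    2  aebeccbaedbeac$dee  e
    3  aedbeac$deeaebeccb  b
    4  baedbeac$deeaebecc  c
    5  beac$deeaebeccbaed  d
    6  beccbaedbeac$deeae  e
    7  c$deeaebeccbaedbea  a
    8  cbaedbeac$deeaebec  c
    9  ccbaedbeac$deeaebe  e
   10  dbeac$deeaebeccbae  e
   11  deeaebeccbaedbeac$  $
   12  eac$deeaebeccbaedb  b
   13  eaebeccbaedbeac$de  e
   14  ebeccbaedbeac$deea  a
   15  eccbaedbeac$deeaeb  b
   16  edbeac$deeaebeccba  a
   17  eeaebeccbaedbeac$d  d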